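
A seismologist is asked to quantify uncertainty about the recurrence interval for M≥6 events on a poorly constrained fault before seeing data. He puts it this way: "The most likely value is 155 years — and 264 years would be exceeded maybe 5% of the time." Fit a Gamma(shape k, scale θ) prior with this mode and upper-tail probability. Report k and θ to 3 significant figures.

k ≈ 10.8, θ ≈ 15.7

Gamma(k,θ) with k>1 has mode (k−1)θ, so θ = 155/(k−1).
Need P(X < 264) = 0.95 with θ tied to k this way. Start at k = 2, θ = 155: P(X<264) ≈ 0.508.
Too low — raise k to concentrate. Iterating converges to k ≈ 10.8.
Then θ = 155/(10.8−1) ≈ 15.7.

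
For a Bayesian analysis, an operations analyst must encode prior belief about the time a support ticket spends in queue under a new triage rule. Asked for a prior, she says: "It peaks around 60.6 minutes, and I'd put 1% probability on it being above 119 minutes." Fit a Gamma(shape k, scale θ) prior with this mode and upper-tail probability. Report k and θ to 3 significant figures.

Gamma(k,θ) with k>1 has mode (k−1)θ, so θ = 60.6/(k−1).
Need P(X < 119) = 0.99 with θ tied to k this way. Start at k = 2, θ = 60.6: P(X<119) ≈ 0.584.
Too low — raise k to concentrate. Iterating converges to k ≈ 11.8.
Then θ = 60.6/(11.8−1) ≈ 5.6.

k ≈ 11.8, θ ≈ 5.6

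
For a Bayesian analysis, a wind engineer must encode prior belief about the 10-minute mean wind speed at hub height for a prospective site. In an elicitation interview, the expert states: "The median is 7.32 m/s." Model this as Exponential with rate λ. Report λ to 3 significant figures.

λ ≈ 0.0947

Exponential median = ln 2 / λ, so λ = ln 2 / 7.32 = 0.0947.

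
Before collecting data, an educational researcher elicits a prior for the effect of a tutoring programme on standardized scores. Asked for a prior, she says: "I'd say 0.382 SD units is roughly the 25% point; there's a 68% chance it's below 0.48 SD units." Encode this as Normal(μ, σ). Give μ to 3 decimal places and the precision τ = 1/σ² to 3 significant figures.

For Normal(μ,σ), the p-quantile is μ + z_p·σ. Here z_{0.25} = -0.6745, z_{0.68} = 0.4677.
So 0.382 = μ − 0.6745σ and 0.48 = μ + 0.4677σ.
Subtracting: σ = (0.48 − 0.382)/(0.4677 − (-0.6745)) = 0.086.
Then μ = 0.382 − (-0.6745)·0.086 = 0.440.
Precision τ = 1/σ² = 1/0.0858² = 136.

μ = 0.440, τ = 136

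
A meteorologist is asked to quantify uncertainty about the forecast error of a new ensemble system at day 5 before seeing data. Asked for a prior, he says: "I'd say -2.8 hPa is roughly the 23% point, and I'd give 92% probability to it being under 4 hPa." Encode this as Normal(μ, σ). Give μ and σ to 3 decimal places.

μ = -0.457, σ = 3.172

For Normal(μ,σ), the p-quantile is μ + z_p·σ. Here z_{0.23} = -0.7388, z_{0.92} = 1.405.
So -2.8 = μ − 0.7388σ and 4 = μ + 1.405σ.
Subtracting: σ = (4 − -2.8)/(1.405 − (-0.7388)) = 3.172.
Then μ = -2.8 − (-0.7388)·3.172 = -0.457.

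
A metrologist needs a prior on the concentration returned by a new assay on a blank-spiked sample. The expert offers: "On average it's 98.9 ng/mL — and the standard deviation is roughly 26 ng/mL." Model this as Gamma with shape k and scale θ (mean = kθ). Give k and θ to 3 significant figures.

k ≈ 14.5, θ ≈ 6.84

For Gamma(k, scale θ): mean = kθ, variance = kθ², so CV = 1/√k.
CV = SD/mean = 26/98.9 = 0.2629, hence k = 1/CV² = 14.5.
Then θ = mean/k = 98.9/14.5 = 6.84.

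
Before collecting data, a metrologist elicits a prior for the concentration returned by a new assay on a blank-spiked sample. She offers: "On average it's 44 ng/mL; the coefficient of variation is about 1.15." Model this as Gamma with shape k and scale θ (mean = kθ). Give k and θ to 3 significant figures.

k ≈ 0.756, θ ≈ 58.2

For Gamma(k, scale θ): mean = kθ, variance = kθ², so CV = 1/√k.
CV = 1.15, hence k = 1/CV² = 0.756.
Then θ = mean/k = 44/0.756 = 58.2.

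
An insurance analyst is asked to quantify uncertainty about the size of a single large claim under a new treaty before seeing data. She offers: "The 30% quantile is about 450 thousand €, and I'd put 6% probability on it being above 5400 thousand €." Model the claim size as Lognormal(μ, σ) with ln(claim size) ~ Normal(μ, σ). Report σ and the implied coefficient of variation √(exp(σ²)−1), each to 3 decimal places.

σ ≈ 1.195, CV ≈ 1.781

If T ~ Lognormal(μ,σ) then ln T ~ Normal(μ,σ), so the p-quantile of ln T is μ + z_p·σ.
ln(450) = 6.109 and ln(5400) = 8.594; z_{0.3} = -0.5244, z_{0.94} = 1.555.
σ = (8.594 − 6.109)/(1.555 − (-0.5244)) = 1.195.
μ = 6.109 − (-0.5244)·1.195 = 6.736.
CV = √(exp(σ²)−1) = √(exp(1.4284)−1) = 1.781.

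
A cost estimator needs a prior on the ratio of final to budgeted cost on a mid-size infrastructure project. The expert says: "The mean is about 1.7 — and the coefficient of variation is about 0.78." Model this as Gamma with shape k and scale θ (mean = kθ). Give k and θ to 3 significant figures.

k ≈ 1.64, θ ≈ 1.03

For Gamma(k, scale θ): mean = kθ, variance = kθ², so CV = 1/√k.
CV = 0.78, hence k = 1/CV² = 1.64.
Then θ = mean/k = 1.7/1.64 = 1.03.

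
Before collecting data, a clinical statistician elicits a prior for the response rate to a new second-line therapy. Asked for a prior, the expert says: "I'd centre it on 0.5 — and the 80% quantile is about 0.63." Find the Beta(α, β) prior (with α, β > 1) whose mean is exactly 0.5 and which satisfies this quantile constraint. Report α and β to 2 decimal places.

α ≈ 5.30, β ≈ 5.30

With mean 0.5 fixed, write α = 0.5s, β = 0.5s where s = α+β.
Need P(θ < 0.63) = 0.8 under Beta(0.5s, 0.5s). Normal approximation: (q−m)/√(m(1−m)/s) ≈ z_{0.8} = 0.842, so s ≈ 0.5·0.5·(0.842)²/(0.63−0.5)² = 10.5.
At s = 10.5: P(θ<0.63) ≈ 0.799. Adjusting to match 0.8 gives s ≈ 10.60.
So α = 0.5·10.60 ≈ 5.30, β = 0.5·10.60 ≈ 5.30.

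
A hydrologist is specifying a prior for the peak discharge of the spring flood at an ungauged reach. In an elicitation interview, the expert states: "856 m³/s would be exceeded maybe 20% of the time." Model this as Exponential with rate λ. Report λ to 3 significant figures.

λ ≈ 0.00188

P(T > 856.0) = e^(−λ·856.0) = 0.2, so λ = −ln(0.2)/856.0 = 0.00188.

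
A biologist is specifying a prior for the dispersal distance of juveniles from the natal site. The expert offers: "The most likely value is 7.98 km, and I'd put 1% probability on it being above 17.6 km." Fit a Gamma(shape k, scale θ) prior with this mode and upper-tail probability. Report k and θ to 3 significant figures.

k ≈ 8.7, θ ≈ 1.04

Gamma(k,θ) with k>1 has mode (k−1)θ, so θ = 7.98/(k−1).
Need P(X < 17.6) = 0.99 with θ tied to k this way. Start at k = 2, θ = 7.98: P(X<17.6) ≈ 0.647.
Too low — raise k to concentrate. Iterating converges to k ≈ 8.7.
Then θ = 7.98/(8.7−1) ≈ 1.04.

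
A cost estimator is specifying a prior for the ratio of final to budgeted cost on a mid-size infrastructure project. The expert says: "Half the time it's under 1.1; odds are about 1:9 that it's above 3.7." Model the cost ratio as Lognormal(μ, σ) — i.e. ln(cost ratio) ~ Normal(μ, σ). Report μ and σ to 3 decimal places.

μ ≈ 0.095, σ ≈ 0.947

If T ~ Lognormal(μ,σ) then ln T ~ Normal(μ,σ), so the p-quantile of ln T is μ + z_p·σ.
ln(1.1) = 0.09531 and ln(3.7) = 1.308; z_{0.5} = 0, z_{0.9} = 1.282.
σ = (1.308 − 0.09531)/(1.282 − (0)) = 0.947.
μ = 0.09531 − (0)·0.947 = 0.095.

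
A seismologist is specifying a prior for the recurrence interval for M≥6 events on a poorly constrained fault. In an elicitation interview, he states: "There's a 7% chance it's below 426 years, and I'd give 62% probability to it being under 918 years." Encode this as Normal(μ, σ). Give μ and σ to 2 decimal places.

The p-quantile of Normal(μ,σ) is μ + z_p·σ, with z_{0.07} = -1.476 and z_{0.62} = 0.3055.
Eliminate σ: μ = (z₂·x₁ − z₁·x₂)/(z₂ − z₁) = (0.3055·426 − (-1.476)·918)/1.781 = 833.62.
Then σ = (x₂ − x₁)/(z₂ − z₁) = (918 − 426)/1.781 = 276.21.

μ = 833.62, σ = 276.21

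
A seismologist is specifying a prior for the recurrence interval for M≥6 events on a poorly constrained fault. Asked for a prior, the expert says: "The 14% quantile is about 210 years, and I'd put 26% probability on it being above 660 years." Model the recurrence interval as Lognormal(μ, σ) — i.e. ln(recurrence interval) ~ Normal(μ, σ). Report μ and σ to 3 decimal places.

If T ~ Lognormal(μ,σ) then ln T ~ Normal(μ,σ), so the p-quantile of ln T is μ + z_p·σ.
ln(210) = 5.347 and ln(660) = 6.492; z_{0.14} = -1.08, z_{0.74} = 0.6433.
σ = (6.492 − 5.347)/(0.6433 − (-1.08)) = 0.664.
μ = 5.347 − (-1.08)·0.664 = 6.065.

μ ≈ 6.065, σ ≈ 0.664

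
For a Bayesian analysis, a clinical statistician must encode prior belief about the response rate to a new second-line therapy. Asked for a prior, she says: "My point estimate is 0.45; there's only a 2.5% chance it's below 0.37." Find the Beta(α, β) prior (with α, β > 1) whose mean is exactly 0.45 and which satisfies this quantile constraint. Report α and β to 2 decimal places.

α ≈ 65.12, β ≈ 79.59

With mean 0.45 fixed, write α = 0.45s, β = 0.55s where s = α+β.
Need P(θ < 0.37) = 0.025 under Beta(0.45s, 0.55s). Normal approximation: (q−m)/√(m(1−m)/s) ≈ z_{0.025} = -1.96, so s ≈ 0.45·0.55·(-1.96)²/(0.37−0.45)² = 148.6.
At s = 148.6: P(θ<0.37) ≈ 0.024. Adjusting to match 0.025 gives s ≈ 144.72.
So α = 0.45·144.72 ≈ 65.12, β = 0.55·144.72 ≈ 79.59.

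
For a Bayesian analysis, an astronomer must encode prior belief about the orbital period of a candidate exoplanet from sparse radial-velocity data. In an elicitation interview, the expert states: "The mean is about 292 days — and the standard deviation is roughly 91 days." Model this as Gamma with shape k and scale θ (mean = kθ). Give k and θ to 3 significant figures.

k ≈ 10.3, θ ≈ 28.4

For Gamma(k, scale θ): mean = kθ, variance = kθ², so CV = 1/√k.
CV = SD/mean = 91/292 = 0.3116, hence k = 1/CV² = 10.3.
Then θ = mean/k = 292/10.3 = 28.4.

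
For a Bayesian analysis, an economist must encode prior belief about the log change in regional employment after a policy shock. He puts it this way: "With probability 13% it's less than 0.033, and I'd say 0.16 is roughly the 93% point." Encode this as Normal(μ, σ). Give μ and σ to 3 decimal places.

For Normal(μ,σ), the p-quantile is μ + z_p·σ. Here z_{0.13} = -1.126, z_{0.93} = 1.476.
So 0.033 = μ − 1.126σ and 0.16 = μ + 1.476σ.
Subtracting: σ = (0.16 − 0.033)/(1.476 − (-1.126)) = 0.049.
Then μ = 0.033 − (-1.126)·0.049 = 0.088.

μ = 0.088, σ = 0.049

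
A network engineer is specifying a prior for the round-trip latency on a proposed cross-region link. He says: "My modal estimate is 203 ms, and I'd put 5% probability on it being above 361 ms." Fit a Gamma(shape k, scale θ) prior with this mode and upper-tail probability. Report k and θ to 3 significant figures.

Gamma(k,θ) with k>1 has mode (k−1)θ, so θ = 203/(k−1).
Need P(X < 361) = 0.95 with θ tied to k this way. Start at k = 2, θ = 203: P(X<361) ≈ 0.531.
Too low — raise k to concentrate. Iterating converges to k ≈ 9.41.
Then θ = 203/(9.41−1) ≈ 24.1.

k ≈ 9.41, θ ≈ 24.1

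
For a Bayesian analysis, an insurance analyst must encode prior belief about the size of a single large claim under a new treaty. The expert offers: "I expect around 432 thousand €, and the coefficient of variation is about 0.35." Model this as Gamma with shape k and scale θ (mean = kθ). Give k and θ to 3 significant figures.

For Gamma(k, scale θ): mean = kθ, variance = kθ², so CV = 1/√k.
CV = 0.35, hence k = 1/CV² = 8.16.
Then θ = mean/k = 432/8.16 = 52.9.

k ≈ 8.16, θ ≈ 52.9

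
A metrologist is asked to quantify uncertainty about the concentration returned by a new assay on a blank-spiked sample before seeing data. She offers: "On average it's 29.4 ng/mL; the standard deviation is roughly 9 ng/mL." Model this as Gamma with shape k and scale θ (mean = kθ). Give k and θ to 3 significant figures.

For Gamma(k, scale θ): mean = kθ, variance = kθ², so CV = 1/√k.
CV = SD/mean = 9/29.4 = 0.3061, hence k = 1/CV² = 10.7.
Then θ = mean/k = 29.4/10.7 = 2.76.

k ≈ 10.7, θ ≈ 2.76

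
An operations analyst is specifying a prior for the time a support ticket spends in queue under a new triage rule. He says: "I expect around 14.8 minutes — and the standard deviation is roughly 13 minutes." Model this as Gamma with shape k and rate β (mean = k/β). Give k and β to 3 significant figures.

For Gamma(k, rate β): mean = k/β, variance = k/β², so CV = 1/√k.
CV = SD/mean = 13/14.8 = 0.8784, hence k = 1/CV² = 1.3.
Then β = k/mean = 1.3/14.8 = 0.0876.

k ≈ 1.3, β ≈ 0.0876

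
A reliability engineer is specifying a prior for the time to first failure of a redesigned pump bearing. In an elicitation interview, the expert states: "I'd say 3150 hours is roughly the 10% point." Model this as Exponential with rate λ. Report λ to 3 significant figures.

P(T < 3150.0) = 1 − e^(−λ·3150.0) = 0.1, so λ = −ln(1−0.1)/3150.0 = −ln(0.9)/3150.0 = 3.34e-05.

λ ≈ 3.34e-05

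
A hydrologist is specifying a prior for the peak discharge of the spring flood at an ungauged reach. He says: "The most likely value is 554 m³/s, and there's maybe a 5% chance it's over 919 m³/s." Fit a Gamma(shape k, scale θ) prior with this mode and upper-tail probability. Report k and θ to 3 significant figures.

k ≈ 11.9, θ ≈ 50.8

Gamma(k,θ) with k>1 has mode (k−1)θ, so θ = 554/(k−1).
Need P(X < 919) = 0.95 with θ tied to k this way. Start at k = 2, θ = 554: P(X<919) ≈ 0.494.
Too low — raise k to concentrate. Iterating converges to k ≈ 11.9.
Then θ = 554/(11.9−1) ≈ 50.8.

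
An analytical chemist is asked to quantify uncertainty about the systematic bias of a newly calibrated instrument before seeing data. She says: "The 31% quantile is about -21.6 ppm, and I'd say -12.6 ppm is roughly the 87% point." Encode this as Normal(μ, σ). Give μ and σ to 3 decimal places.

μ = -18.849, σ = 5.548

For Normal(μ,σ), the p-quantile is μ + z_p·σ. Here z_{0.31} = -0.4959, z_{0.87} = 1.126.
So -21.6 = μ − 0.4959σ and -12.6 = μ + 1.126σ.
Subtracting: σ = (-12.6 − -21.6)/(1.126 − (-0.4959)) = 5.548.
Then μ = -21.6 − (-0.4959)·5.548 = -18.849.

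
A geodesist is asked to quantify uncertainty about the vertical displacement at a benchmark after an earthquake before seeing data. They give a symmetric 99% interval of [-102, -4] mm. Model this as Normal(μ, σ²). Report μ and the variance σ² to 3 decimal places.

A symmetric 99% interval runs μ ± z·σ with z = 2.576.
Half-width = 49, so σ = 49/2.576 = 19.0230 and σ² = 361.875.
μ is the interval midpoint, -53.000.

μ = -53.000, σ² = 361.875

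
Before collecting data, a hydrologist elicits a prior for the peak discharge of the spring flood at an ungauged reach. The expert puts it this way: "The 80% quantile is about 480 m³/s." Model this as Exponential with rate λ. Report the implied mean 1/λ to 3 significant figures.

mean ≈ 298 m³/s

P(T < 480.0) = 1 − e^(−λ·480.0) = 0.8, so λ = −ln(1−0.8)/480.0 = −ln(0.2)/480.0 = 0.00335.
Mean = 1/λ = 298 m³/s.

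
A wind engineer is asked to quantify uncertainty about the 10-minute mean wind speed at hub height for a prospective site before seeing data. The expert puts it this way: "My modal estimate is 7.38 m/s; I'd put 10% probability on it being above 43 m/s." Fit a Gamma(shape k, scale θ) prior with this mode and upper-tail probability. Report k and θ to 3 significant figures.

k ≈ 1.55, θ ≈ 13.4

Gamma(k,θ) with k>1 has mode (k−1)θ, so θ = 7.38/(k−1).
Need P(X < 43) = 0.9 with θ tied to k this way. Start at k = 2, θ = 7.38: P(X<43) ≈ 0.980.
Too high — lower k to spread out. Iterating converges to k ≈ 1.55.
Then θ = 7.38/(1.55−1) ≈ 13.4.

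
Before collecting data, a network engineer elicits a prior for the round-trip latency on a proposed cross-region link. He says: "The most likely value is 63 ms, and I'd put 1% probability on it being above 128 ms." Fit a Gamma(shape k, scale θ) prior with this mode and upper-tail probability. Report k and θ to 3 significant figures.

Gamma(k,θ) with k>1 has mode (k−1)θ, so θ = 63/(k−1).
Need P(X < 128) = 0.99 with θ tied to k this way. Start at k = 2, θ = 63: P(X<128) ≈ 0.603.
Too low — raise k to concentrate. Iterating converges to k ≈ 10.7.
Then θ = 63/(10.7−1) ≈ 6.47.

k ≈ 10.7, θ ≈ 6.47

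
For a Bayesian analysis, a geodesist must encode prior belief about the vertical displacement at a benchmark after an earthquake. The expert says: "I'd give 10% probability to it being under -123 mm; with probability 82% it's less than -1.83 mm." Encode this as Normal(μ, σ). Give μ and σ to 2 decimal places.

For Normal(μ,σ), the p-quantile is μ + z_p·σ. Here z_{0.1} = -1.282, z_{0.82} = 0.9154.
So -123 = μ − 1.282σ and -1.83 = μ + 0.9154σ.
Subtracting: σ = (-1.83 − -123)/(0.9154 − (-1.282)) = 55.15.
Then μ = -123 − (-1.282)·55.15 = -52.32.

μ = -52.32, σ = 55.15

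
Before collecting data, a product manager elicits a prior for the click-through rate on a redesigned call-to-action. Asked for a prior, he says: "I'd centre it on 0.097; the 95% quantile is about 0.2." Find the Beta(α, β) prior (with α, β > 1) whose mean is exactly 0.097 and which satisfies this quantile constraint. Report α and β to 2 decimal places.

With mean 0.097 fixed, write α = 0.097s, β = 0.903s where s = α+β.
Need P(θ < 0.2) = 0.95 under Beta(0.097s, 0.903s). Normal approximation: (q−m)/√(m(1−m)/s) ≈ z_{0.95} = 1.64, so s ≈ 0.097·0.903·(1.64)²/(0.2−0.097)² = 22.3.
At s = 22.3: P(θ<0.2) ≈ 0.932. Adjusting to match 0.95 gives s ≈ 28.61.
So α = 0.097·28.61 ≈ 2.78, β = 0.903·28.61 ≈ 25.84.

α ≈ 2.78, β ≈ 25.84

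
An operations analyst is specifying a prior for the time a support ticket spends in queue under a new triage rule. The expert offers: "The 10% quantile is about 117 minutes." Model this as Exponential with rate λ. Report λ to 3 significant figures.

λ ≈ 0.000901

P(T < 117.0) = 1 − e^(−λ·117.0) = 0.1, so λ = −ln(1−0.1)/117.0 = −ln(0.9)/117.0 = 0.000901.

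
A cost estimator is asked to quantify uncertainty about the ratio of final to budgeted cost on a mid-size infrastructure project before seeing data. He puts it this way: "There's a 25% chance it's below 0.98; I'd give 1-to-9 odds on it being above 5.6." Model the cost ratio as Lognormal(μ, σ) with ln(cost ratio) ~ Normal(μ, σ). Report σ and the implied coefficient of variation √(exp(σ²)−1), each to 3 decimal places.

σ ≈ 0.891, CV ≈ 1.101

If T ~ Lognormal(μ,σ) then ln T ~ Normal(μ,σ), so the p-quantile of ln T is μ + z_p·σ.
ln(0.98) = -0.0202 and ln(5.6) = 1.723; z_{0.25} = -0.6745, z_{0.9} = 1.282.
σ = (1.723 − -0.0202)/(1.282 − (-0.6745)) = 0.891.
μ = -0.0202 − (-0.6745)·0.891 = 0.581.
CV = √(exp(σ²)−1) = √(exp(0.7940)−1) = 1.101.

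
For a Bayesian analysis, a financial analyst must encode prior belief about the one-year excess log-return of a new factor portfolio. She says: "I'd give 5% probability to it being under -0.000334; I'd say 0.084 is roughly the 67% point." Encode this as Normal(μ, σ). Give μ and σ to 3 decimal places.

μ = 0.066, σ = 0.040

The p-quantile of Normal(μ,σ) is μ + z_p·σ, with z_{0.05} = -1.645 and z_{0.67} = 0.4399.
Eliminate σ: μ = (z₂·x₁ − z₁·x₂)/(z₂ − z₁) = (0.4399·-0.000334 − (-1.645)·0.084)/2.085 = 0.066.
Then σ = (x₂ − x₁)/(z₂ − z₁) = (0.084 − -0.000334)/2.085 = 0.040.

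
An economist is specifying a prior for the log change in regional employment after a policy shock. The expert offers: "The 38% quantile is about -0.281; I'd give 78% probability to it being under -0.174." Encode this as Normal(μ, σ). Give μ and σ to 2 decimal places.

For Normal(μ,σ), the p-quantile is μ + z_p·σ. Here z_{0.38} = -0.3055, z_{0.78} = 0.7722.
So -0.281 = μ − 0.3055σ and -0.174 = μ + 0.7722σ.
Subtracting: σ = (-0.174 − -0.281)/(0.7722 − (-0.3055)) = 0.10.
Then μ = -0.281 − (-0.3055)·0.10 = -0.25.

μ = -0.25, σ = 0.10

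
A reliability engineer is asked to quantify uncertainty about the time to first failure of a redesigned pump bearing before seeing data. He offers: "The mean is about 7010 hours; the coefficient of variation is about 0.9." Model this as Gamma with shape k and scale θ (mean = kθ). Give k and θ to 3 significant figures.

For Gamma(k, scale θ): mean = kθ, variance = kθ², so CV = 1/√k.
CV = 0.9, hence k = 1/CV² = 1.23.
Then θ = mean/k = 7010/1.23 = 5680.

k ≈ 1.23, θ ≈ 5680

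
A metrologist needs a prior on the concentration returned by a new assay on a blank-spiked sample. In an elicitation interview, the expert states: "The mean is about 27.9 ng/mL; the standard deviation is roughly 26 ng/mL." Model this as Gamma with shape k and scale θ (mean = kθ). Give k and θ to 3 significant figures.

For Gamma(k, scale θ): mean = kθ, variance = kθ², so CV = 1/√k.
CV = SD/mean = 26/27.9 = 0.9319, hence k = 1/CV² = 1.15.
Then θ = mean/k = 27.9/1.15 = 24.2.

k ≈ 1.15, θ ≈ 24.2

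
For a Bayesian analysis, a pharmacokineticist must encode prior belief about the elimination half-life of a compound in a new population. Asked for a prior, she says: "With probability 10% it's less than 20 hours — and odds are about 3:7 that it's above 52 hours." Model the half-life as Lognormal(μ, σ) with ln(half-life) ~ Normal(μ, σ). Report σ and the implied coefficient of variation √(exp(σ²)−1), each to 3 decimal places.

If T ~ Lognormal(μ,σ) then ln T ~ Normal(μ,σ), so the p-quantile of ln T is μ + z_p·σ.
ln(20) = 2.996 and ln(52) = 3.951; z_{0.1} = -1.282, z_{0.7} = 0.5244.
σ = (3.951 − 2.996)/(0.5244 − (-1.282)) = 0.529.
μ = 2.996 − (-1.282)·0.529 = 3.674.
CV = √(exp(σ²)−1) = √(exp(0.2799)−1) = 0.568.

σ ≈ 0.529, CV ≈ 0.568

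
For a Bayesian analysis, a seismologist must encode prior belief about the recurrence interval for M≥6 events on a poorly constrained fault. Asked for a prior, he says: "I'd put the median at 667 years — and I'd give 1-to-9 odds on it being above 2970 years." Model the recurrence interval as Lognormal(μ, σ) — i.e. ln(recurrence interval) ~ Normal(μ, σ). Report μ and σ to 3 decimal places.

If T ~ Lognormal(μ,σ) then ln T ~ Normal(μ,σ), so the p-quantile of ln T is μ + z_p·σ.
ln(667) = 6.503 and ln(2970) = 7.996; z_{0.5} = 0, z_{0.9} = 1.282.
σ = (7.996 − 6.503)/(1.282 − (0)) = 1.165.
μ = 6.503 − (0)·1.165 = 6.503.

μ ≈ 6.503, σ ≈ 1.165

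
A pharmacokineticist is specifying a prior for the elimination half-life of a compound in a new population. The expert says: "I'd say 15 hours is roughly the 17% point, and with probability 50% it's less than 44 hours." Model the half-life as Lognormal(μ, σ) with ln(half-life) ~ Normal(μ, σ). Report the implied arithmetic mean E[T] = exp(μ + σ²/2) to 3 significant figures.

E[T] ≈ 83.1 hours

If T ~ Lognormal(μ,σ) then ln T ~ Normal(μ,σ), so the p-quantile of ln T is μ + z_p·σ.
ln(15) = 2.708 and ln(44) = 3.784; z_{0.17} = -0.9542, z_{0.5} = 0.
σ = (3.784 − 2.708)/(0 − (-0.9542)) = 1.128.
μ = 2.708 − (-0.9542)·1.128 = 3.784.
E[T] = exp(μ + σ²/2) = exp(3.784 + 0.6360) = 83.1 hours.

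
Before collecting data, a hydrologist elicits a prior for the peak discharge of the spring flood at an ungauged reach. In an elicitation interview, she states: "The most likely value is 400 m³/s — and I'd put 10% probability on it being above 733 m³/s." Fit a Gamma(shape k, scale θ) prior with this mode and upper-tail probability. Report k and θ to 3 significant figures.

k ≈ 6.2, θ ≈ 77

Gamma(k,θ) with k>1 has mode (k−1)θ, so θ = 400/(k−1).
Need P(X < 733) = 0.9 with θ tied to k this way. Start at k = 2, θ = 400: P(X<733) ≈ 0.547.
Too low — raise k to concentrate. Iterating converges to k ≈ 6.2.
Then θ = 400/(6.2−1) ≈ 77.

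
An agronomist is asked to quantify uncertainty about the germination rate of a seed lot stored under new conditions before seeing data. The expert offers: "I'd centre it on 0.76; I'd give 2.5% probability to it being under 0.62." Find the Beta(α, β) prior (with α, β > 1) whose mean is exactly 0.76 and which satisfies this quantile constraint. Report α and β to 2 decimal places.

With mean 0.76 fixed, write α = 0.76s, β = 0.24s where s = α+β.
Need P(θ < 0.62) = 0.025 under Beta(0.76s, 0.24s). Normal approximation: (q−m)/√(m(1−m)/s) ≈ z_{0.025} = -1.96, so s ≈ 0.76·0.24·(-1.96)²/(0.62−0.76)² = 35.7.
At s = 35.7: P(θ<0.62) ≈ 0.033. Adjusting to match 0.025 gives s ≈ 41.04.
So α = 0.76·41.04 ≈ 31.19, β = 0.24·41.04 ≈ 9.85.

α ≈ 31.19, β ≈ 9.85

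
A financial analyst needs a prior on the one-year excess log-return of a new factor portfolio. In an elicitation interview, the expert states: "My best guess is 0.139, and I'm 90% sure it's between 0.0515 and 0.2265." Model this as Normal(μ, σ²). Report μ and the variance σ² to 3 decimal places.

μ = 0.139, σ² = 0.003

A symmetric 90% interval runs μ ± z·σ with z = 1.645.
Half-width = 0.0875, so σ = 0.0875/1.645 = 0.0532 and σ² = 0.003.
μ is the stated best guess, 0.139.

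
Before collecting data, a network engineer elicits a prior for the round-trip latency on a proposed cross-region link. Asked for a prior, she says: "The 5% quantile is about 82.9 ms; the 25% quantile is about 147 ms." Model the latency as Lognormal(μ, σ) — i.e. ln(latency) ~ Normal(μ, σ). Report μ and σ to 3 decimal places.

μ ≈ 5.389, σ ≈ 0.590

If T ~ Lognormal(μ,σ) then ln T ~ Normal(μ,σ), so the p-quantile of ln T is μ + z_p·σ.
ln(82.9) = 4.418 and ln(147) = 4.99; z_{0.05} = -1.645, z_{0.25} = -0.6745.
σ = (4.99 − 4.418)/(-0.6745 − (-1.645)) = 0.590.
μ = 4.418 − (-1.645)·0.590 = 5.389.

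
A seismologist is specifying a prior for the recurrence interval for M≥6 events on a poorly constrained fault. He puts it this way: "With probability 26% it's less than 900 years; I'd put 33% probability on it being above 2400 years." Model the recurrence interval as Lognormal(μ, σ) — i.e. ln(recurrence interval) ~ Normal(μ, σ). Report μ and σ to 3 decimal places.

If T ~ Lognormal(μ,σ) then ln T ~ Normal(μ,σ), so the p-quantile of ln T is μ + z_p·σ.
ln(900) = 6.802 and ln(2400) = 7.783; z_{0.26} = -0.6433, z_{0.67} = 0.4399.
σ = (7.783 − 6.802)/(0.4399 − (-0.6433)) = 0.905.
μ = 6.802 − (-0.6433)·0.905 = 7.385.

μ ≈ 7.385, σ ≈ 0.905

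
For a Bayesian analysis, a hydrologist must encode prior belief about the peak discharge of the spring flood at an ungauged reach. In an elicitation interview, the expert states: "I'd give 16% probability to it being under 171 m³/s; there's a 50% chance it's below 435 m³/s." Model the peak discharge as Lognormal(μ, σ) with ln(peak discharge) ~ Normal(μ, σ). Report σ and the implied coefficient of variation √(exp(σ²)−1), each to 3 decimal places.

σ ≈ 0.939, CV ≈ 1.189

If T ~ Lognormal(μ,σ) then ln T ~ Normal(μ,σ), so the p-quantile of ln T is μ + z_p·σ.
ln(171) = 5.142 and ln(435) = 6.075; z_{0.16} = -0.9945, z_{0.5} = 0.
σ = (6.075 − 5.142)/(0 − (-0.9945)) = 0.939.
μ = 5.142 − (-0.9945)·0.939 = 6.075.
CV = √(exp(σ²)−1) = √(exp(0.8815)−1) = 1.189.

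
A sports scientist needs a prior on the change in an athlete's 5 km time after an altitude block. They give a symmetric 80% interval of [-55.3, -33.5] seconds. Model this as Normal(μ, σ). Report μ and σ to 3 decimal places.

A symmetric 80% interval runs μ ± z·σ with z = 1.282.
Half-width = 10.9, so σ = 10.9/1.282 = 8.505.
μ is the interval midpoint, -44.400.

μ = -44.400, σ = 8.505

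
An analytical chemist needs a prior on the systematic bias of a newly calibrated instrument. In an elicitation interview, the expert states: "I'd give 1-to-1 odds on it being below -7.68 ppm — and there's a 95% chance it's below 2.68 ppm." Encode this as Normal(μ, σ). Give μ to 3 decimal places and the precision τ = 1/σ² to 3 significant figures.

μ = -7.680, τ = 0.0252

For Normal(μ,σ), the p-quantile is μ + z_p·σ. Here z_{0.5} = 0, z_{0.95} = 1.645.
So -7.68 = μ + 0σ and 2.68 = μ + 1.645σ.
Subtracting: σ = (2.68 − -7.68)/(1.645 − (0)) = 6.298.
Then μ = -7.68 − (0)·6.298 = -7.680.
Precision τ = 1/σ² = 1/6.298² = 0.0252.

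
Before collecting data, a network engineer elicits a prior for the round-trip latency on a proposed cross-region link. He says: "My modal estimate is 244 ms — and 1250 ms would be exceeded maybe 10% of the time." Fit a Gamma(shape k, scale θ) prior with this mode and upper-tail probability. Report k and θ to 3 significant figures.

k ≈ 1.66, θ ≈ 371

Gamma(k,θ) with k>1 has mode (k−1)θ, so θ = 244/(k−1).
Need P(X < 1250) = 0.9 with θ tied to k this way. Start at k = 2, θ = 244: P(X<1250) ≈ 0.964.
Too high — lower k to spread out. Iterating converges to k ≈ 1.66.
Then θ = 244/(1.66−1) ≈ 371.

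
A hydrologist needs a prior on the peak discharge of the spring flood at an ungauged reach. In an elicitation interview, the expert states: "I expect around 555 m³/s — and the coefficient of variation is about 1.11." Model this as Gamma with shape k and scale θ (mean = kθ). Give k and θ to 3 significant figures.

k ≈ 0.812, θ ≈ 684

For Gamma(k, scale θ): mean = kθ, variance = kθ², so CV = 1/√k.
CV = 1.11, hence k = 1/CV² = 0.812.
Then θ = mean/k = 555/0.812 = 684.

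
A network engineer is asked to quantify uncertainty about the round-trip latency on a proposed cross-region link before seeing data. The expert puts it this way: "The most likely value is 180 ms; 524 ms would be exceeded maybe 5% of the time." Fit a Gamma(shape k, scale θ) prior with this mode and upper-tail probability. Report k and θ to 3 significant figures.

Gamma(k,θ) with k>1 has mode (k−1)θ, so θ = 180/(k−1).
Need P(X < 524) = 0.95 with θ tied to k this way. Start at k = 2, θ = 180: P(X<524) ≈ 0.787.
Too low — raise k to concentrate. Iterating converges to k ≈ 3.33.
Then θ = 180/(3.33−1) ≈ 77.2.

k ≈ 3.33, θ ≈ 77.2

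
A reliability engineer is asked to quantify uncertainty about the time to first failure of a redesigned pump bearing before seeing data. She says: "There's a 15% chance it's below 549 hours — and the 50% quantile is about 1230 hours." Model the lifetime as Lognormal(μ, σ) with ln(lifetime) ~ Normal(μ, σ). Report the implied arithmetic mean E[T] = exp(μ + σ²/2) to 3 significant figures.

E[T] ≈ 1670 hours

If T ~ Lognormal(μ,σ) then ln T ~ Normal(μ,σ), so the p-quantile of ln T is μ + z_p·σ.
ln(549) = 6.308 and ln(1230) = 7.115; z_{0.15} = -1.036, z_{0.5} = 0.
σ = (7.115 − 6.308)/(0 − (-1.036)) = 0.778.
μ = 6.308 − (-1.036)·0.778 = 7.115.
E[T] = exp(μ + σ²/2) = exp(7.115 + 0.3029) = 1670 hours.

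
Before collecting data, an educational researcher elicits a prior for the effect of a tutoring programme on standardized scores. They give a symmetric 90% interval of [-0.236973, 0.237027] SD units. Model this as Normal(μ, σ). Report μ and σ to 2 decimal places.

A symmetric 90% interval runs μ ± z·σ with z = 1.645.
Half-width = 0.237, so σ = 0.237/1.645 = 0.14.
μ is the interval midpoint, 0.00.

μ = 0.00, σ = 0.14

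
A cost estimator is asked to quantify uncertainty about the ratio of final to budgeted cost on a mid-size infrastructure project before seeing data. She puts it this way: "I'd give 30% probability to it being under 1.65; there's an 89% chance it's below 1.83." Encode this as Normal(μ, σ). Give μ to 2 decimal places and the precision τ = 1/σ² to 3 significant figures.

μ = 1.70, τ = 94.6

The p-quantile of Normal(μ,σ) is μ + z_p·σ, with z_{0.3} = -0.5244 and z_{0.89} = 1.227.
Eliminate σ: μ = (z₂·x₁ − z₁·x₂)/(z₂ − z₁) = (1.227·1.65 − (-0.5244)·1.83)/1.751 = 1.70.
Then σ = (x₂ − x₁)/(z₂ − z₁) = (1.83 − 1.65)/1.751 = 0.10.
Precision τ = 1/σ² = 1/0.1028² = 94.6.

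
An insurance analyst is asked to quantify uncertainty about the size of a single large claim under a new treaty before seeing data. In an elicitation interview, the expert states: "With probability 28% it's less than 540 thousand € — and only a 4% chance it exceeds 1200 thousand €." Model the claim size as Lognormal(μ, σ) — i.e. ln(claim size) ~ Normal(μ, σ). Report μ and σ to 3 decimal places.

If T ~ Lognormal(μ,σ) then ln T ~ Normal(μ,σ), so the p-quantile of ln T is μ + z_p·σ.
ln(540) = 6.292 and ln(1200) = 7.09; z_{0.28} = -0.5828, z_{0.96} = 1.751.
σ = (7.09 − 6.292)/(1.751 − (-0.5828)) = 0.342.
μ = 6.292 − (-0.5828)·0.342 = 6.491.

μ ≈ 6.491, σ ≈ 0.342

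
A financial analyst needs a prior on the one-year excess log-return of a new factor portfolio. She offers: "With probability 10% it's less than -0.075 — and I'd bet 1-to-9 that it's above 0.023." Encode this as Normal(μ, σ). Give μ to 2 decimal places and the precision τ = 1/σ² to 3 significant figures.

The p-quantile of Normal(μ,σ) is μ + z_p·σ, with z_{0.1} = -1.282 and z_{0.9} = 1.282.
Eliminate σ: μ = (z₂·x₁ − z₁·x₂)/(z₂ − z₁) = (1.282·-0.075 − (-1.282)·0.023)/2.563 = -0.03.
Then σ = (x₂ − x₁)/(z₂ − z₁) = (0.023 − -0.075)/2.563 = 0.04.
Precision τ = 1/σ² = 1/0.03823² = 684.

μ = -0.03, τ = 684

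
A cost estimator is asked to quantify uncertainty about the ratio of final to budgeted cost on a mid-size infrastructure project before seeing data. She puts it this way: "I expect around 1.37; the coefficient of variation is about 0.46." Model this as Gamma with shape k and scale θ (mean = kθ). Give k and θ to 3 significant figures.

k ≈ 4.73, θ ≈ 0.29

For Gamma(k, scale θ): mean = kθ, variance = kθ², so CV = 1/√k.
CV = 0.46, hence k = 1/CV² = 4.73.
Then θ = mean/k = 1.37/4.73 = 0.29.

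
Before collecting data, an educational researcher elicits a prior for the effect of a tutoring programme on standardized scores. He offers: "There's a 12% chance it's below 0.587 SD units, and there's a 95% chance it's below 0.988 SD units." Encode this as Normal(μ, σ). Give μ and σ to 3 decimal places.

For Normal(μ,σ), the p-quantile is μ + z_p·σ. Here z_{0.12} = -1.175, z_{0.95} = 1.645.
So 0.587 = μ − 1.175σ and 0.988 = μ + 1.645σ.
Subtracting: σ = (0.988 − 0.587)/(1.645 − (-1.175)) = 0.142.
Then μ = 0.587 − (-1.175)·0.142 = 0.754.

μ = 0.754, σ = 0.142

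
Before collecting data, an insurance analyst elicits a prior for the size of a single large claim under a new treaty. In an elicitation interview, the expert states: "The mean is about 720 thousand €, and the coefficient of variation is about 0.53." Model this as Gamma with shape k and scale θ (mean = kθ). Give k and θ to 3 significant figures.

For Gamma(k, scale θ): mean = kθ, variance = kθ², so CV = 1/√k.
CV = 0.53, hence k = 1/CV² = 3.56.
Then θ = mean/k = 720/3.56 = 202.

k ≈ 3.56, θ ≈ 202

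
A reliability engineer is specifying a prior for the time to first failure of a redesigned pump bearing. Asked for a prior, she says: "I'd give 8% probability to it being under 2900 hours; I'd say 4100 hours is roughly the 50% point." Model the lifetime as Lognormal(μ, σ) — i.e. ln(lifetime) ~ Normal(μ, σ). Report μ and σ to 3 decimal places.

If T ~ Lognormal(μ,σ) then ln T ~ Normal(μ,σ), so the p-quantile of ln T is μ + z_p·σ.
ln(2900) = 7.972 and ln(4100) = 8.319; z_{0.08} = -1.405, z_{0.5} = 0.
σ = (8.319 − 7.972)/(0 − (-1.405)) = 0.246.
μ = 7.972 − (-1.405)·0.246 = 8.319.

μ ≈ 8.319, σ ≈ 0.246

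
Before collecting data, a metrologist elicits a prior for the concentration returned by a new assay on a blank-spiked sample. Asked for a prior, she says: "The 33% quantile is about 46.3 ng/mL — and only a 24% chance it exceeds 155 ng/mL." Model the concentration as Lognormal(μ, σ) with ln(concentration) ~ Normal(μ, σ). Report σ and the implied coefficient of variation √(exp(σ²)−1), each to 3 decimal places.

σ ≈ 1.054, CV ≈ 1.428

If T ~ Lognormal(μ,σ) then ln T ~ Normal(μ,σ), so the p-quantile of ln T is μ + z_p·σ.
ln(46.3) = 3.835 and ln(155) = 5.043; z_{0.33} = -0.4399, z_{0.76} = 0.7063.
σ = (5.043 − 3.835)/(0.7063 − (-0.4399)) = 1.054.
μ = 3.835 − (-0.4399)·1.054 = 4.299.
CV = √(exp(σ²)−1) = √(exp(1.1112)−1) = 1.428.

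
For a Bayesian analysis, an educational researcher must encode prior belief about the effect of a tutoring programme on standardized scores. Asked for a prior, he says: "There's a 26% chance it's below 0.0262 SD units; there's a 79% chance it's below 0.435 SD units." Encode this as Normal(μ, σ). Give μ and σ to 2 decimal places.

μ = 0.21, σ = 0.28

For Normal(μ,σ), the p-quantile is μ + z_p·σ. Here z_{0.26} = -0.6433, z_{0.79} = 0.8064.
So 0.0262 = μ − 0.6433σ and 0.435 = μ + 0.8064σ.
Subtracting: σ = (0.435 − 0.0262)/(0.8064 − (-0.6433)) = 0.28.
Then μ = 0.0262 − (-0.6433)·0.28 = 0.21.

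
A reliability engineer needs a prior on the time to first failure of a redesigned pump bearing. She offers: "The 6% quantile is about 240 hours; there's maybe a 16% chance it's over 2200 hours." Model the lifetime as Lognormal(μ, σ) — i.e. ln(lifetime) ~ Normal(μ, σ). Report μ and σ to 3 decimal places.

μ ≈ 6.832, σ ≈ 0.869

If T ~ Lognormal(μ,σ) then ln T ~ Normal(μ,σ), so the p-quantile of ln T is μ + z_p·σ.
ln(240) = 5.481 and ln(2200) = 7.696; z_{0.06} = -1.555, z_{0.84} = 0.9945.
σ = (7.696 − 5.481)/(0.9945 − (-1.555)) = 0.869.
μ = 5.481 − (-1.555)·0.869 = 6.832.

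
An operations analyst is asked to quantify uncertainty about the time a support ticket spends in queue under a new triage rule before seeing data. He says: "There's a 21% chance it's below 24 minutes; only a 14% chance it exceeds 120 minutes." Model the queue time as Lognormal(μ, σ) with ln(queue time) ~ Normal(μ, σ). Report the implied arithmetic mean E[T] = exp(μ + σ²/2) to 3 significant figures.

If T ~ Lognormal(μ,σ) then ln T ~ Normal(μ,σ), so the p-quantile of ln T is μ + z_p·σ.
ln(24) = 3.178 and ln(120) = 4.787; z_{0.21} = -0.8064, z_{0.86} = 1.08.
σ = (4.787 − 3.178)/(1.08 − (-0.8064)) = 0.853.
μ = 3.178 − (-0.8064)·0.853 = 3.866.
E[T] = exp(μ + σ²/2) = exp(3.866 + 0.3638) = 68.7 minutes.

E[T] ≈ 68.7 minutes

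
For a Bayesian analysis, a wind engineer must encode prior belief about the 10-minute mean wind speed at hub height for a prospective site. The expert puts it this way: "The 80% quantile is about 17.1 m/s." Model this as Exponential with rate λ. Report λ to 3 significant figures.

P(T < 17.1) = 1 − e^(−λ·17.1) = 0.8, so λ = −ln(1−0.8)/17.1 = −ln(0.2)/17.1 = 0.0941.

λ ≈ 0.0941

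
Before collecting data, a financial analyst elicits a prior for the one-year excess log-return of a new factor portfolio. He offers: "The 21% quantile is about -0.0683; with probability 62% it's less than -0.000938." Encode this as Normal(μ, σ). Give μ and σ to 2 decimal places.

For Normal(μ,σ), the p-quantile is μ + z_p·σ. Here z_{0.21} = -0.8064, z_{0.62} = 0.3055.
So -0.0683 = μ − 0.8064σ and -0.000938 = μ + 0.3055σ.
Subtracting: σ = (-0.000938 − -0.0683)/(0.3055 − (-0.8064)) = 0.06.
Then μ = -0.0683 − (-0.8064)·0.06 = -0.02.

μ = -0.02, σ = 0.06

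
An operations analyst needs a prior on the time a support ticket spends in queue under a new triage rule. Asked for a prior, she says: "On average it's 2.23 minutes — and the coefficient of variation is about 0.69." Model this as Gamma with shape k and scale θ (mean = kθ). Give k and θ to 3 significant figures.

For Gamma(k, scale θ): mean = kθ, variance = kθ², so CV = 1/√k.
CV = 0.69, hence k = 1/CV² = 2.1.
Then θ = mean/k = 2.23/2.1 = 1.06.

k ≈ 2.1, θ ≈ 1.06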